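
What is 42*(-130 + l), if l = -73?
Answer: -8526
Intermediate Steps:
42*(-130 + l) = 42*(-130 - 73) = 42*(-203) = -8526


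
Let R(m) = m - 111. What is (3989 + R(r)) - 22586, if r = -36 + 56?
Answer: -18688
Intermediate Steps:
r = 20
R(m) = -111 + m
(3989 + R(r)) - 22586 = (3989 + (-111 + 20)) - 22586 = (3989 - 91) - 22586 = 3898 - 22586 = -18688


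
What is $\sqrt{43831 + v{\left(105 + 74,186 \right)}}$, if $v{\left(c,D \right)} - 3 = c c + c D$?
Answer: $\sqrt{109169} \approx 330.41$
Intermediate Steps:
$v{\left(c,D \right)} = 3 + c^{2} + D c$ ($v{\left(c,D \right)} = 3 + \left(c c + c D\right) = 3 + \left(c^{2} + D c\right) = 3 + c^{2} + D c$)
$\sqrt{43831 + v{\left(105 + 74,186 \right)}} = \sqrt{43831 + \left(3 + \left(105 + 74\right)^{2} + 186 \left(105 + 74\right)\right)} = \sqrt{43831 + \left(3 + 179^{2} + 186 \cdot 179\right)} = \sqrt{43831 + \left(3 + 32041 + 33294\right)} = \sqrt{43831 + 65338} = \sqrt{109169}$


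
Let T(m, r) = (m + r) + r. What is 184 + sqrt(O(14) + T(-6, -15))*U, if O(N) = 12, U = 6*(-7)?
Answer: 184 - 84*I*sqrt(6) ≈ 184.0 - 205.76*I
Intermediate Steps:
U = -42
T(m, r) = m + 2*r
184 + sqrt(O(14) + T(-6, -15))*U = 184 + sqrt(12 + (-6 + 2*(-15)))*(-42) = 184 + sqrt(12 + (-6 - 30))*(-42) = 184 + sqrt(12 - 36)*(-42) = 184 + sqrt(-24)*(-42) = 184 + (2*I*sqrt(6))*(-42) = 184 - 84*I*sqrt(6)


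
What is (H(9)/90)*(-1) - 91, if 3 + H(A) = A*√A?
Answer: -1369/15 ≈ -91.267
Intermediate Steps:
H(A) = -3 + A^(3/2) (H(A) = -3 + A*√A = -3 + A^(3/2))
(H(9)/90)*(-1) - 91 = ((-3 + 9^(3/2))/90)*(-1) - 91 = ((-3 + 27)*(1/90))*(-1) - 91 = (24*(1/90))*(-1) - 91 = (4/15)*(-1) - 91 = -4/15 - 91 = -1369/15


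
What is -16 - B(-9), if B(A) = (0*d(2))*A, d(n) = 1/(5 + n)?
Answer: -16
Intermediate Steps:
B(A) = 0 (B(A) = (0/(5 + 2))*A = (0/7)*A = (0*(⅐))*A = 0*A = 0)
-16 - B(-9) = -16 - 1*0 = -16 + 0 = -16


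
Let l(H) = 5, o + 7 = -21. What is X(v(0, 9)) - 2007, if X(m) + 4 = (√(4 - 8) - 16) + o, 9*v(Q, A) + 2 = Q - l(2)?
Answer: -2055 + 2*I ≈ -2055.0 + 2.0*I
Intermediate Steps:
o = -28 (o = -7 - 21 = -28)
v(Q, A) = -7/9 + Q/9 (v(Q, A) = -2/9 + (Q - 1*5)/9 = -2/9 + (Q - 5)/9 = -2/9 + (-5 + Q)/9 = -2/9 + (-5/9 + Q/9) = -7/9 + Q/9)
X(m) = -48 + 2*I (X(m) = -4 + ((√(4 - 8) - 16) - 28) = -4 + ((√(-4) - 16) - 28) = -4 + ((2*I - 16) - 28) = -4 + ((-16 + 2*I) - 28) = -4 + (-44 + 2*I) = -48 + 2*I)
X(v(0, 9)) - 2007 = (-48 + 2*I) - 2007 = -2055 + 2*I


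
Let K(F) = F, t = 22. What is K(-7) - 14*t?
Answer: -315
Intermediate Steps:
K(-7) - 14*t = -7 - 14*22 = -7 - 308 = -315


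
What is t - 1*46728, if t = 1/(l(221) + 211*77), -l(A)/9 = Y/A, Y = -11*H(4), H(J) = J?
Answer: -167799453403/3590983 ≈ -46728.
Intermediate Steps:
Y = -44 (Y = -11*4 = -44)
l(A) = 396/A (l(A) = -(-396)/A = 396/A)
t = 221/3590983 (t = 1/(396/221 + 211*77) = 1/(396*(1/221) + 16247) = 1/(396/221 + 16247) = 1/(3590983/221) = 221/3590983 ≈ 6.1543e-5)
t - 1*46728 = 221/3590983 - 1*46728 = 221/3590983 - 46728 = -167799453403/3590983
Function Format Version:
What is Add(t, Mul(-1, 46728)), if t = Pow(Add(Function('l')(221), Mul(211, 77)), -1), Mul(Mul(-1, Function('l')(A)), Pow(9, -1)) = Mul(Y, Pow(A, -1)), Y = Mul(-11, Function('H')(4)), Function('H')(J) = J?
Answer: Rational(-167799453403, 3590983) ≈ -46728.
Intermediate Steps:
Y = -44 (Y = Mul(-11, 4) = -44)
Function('l')(A) = Mul(396, Pow(A, -1)) (Function('l')(A) = Mul(-9, Mul(-44, Pow(A, -1))) = Mul(396, Pow(A, -1)))
t = Rational(221, 3590983) (t = Pow(Add(Mul(396, Pow(221, -1)), Mul(211, 77)), -1) = Pow(Add(Mul(396, Rational(1, 221)), 16247), -1) = Pow(Add(Rational(396, 221), 16247), -1) = Pow(Rational(3590983, 221), -1) = Rational(221, 3590983) ≈ 6.1543e-5)
Add(t, Mul(-1, 46728)) = Add(Rational(221, 3590983), Mul(-1, 46728)) = Add(Rational(221, 3590983), -46728) = Rational(-167799453403, 3590983)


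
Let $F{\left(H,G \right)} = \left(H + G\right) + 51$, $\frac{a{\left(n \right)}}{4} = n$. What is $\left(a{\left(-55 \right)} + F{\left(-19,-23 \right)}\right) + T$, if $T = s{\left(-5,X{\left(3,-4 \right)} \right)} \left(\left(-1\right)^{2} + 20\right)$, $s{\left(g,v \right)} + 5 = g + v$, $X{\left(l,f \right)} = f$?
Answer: $-505$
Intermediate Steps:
$a{\left(n \right)} = 4 n$
$s{\left(g,v \right)} = -5 + g + v$ ($s{\left(g,v \right)} = -5 + \left(g + v\right) = -5 + g + v$)
$F{\left(H,G \right)} = 51 + G + H$ ($F{\left(H,G \right)} = \left(G + H\right) + 51 = 51 + G + H$)
$T = -294$ ($T = \left(-5 - 5 - 4\right) \left(\left(-1\right)^{2} + 20\right) = - 14 \left(1 + 20\right) = \left(-14\right) 21 = -294$)
$\left(a{\left(-55 \right)} + F{\left(-19,-23 \right)}\right) + T = \left(4 \left(-55\right) - -9\right) - 294 = \left(-220 + 9\right) - 294 = -211 - 294 = -505$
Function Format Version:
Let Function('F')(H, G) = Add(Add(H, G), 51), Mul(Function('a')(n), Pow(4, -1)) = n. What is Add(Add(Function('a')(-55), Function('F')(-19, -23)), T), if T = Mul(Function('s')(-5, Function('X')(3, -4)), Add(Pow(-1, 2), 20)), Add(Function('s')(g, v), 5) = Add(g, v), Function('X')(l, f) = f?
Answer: -505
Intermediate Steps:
Function('a')(n) = Mul(4, n)
Function('s')(g, v) = Add(-5, g, v) (Function('s')(g, v) = Add(-5, Add(g, v)) = Add(-5, g, v))
Function('F')(H, G) = Add(51, G, H) (Function('F')(H, G) = Add(Add(G, H), 51) = Add(51, G, H))
T = -294 (T = Mul(Add(-5, -5, -4), Add(Pow(-1, 2), 20)) = Mul(-14, Add(1, 20)) = Mul(-14, 21) = -294)
Add(Add(Function('a')(-55), Function('F')(-19, -23)), T) = Add(Add(Mul(4, -55), Add(51, -23, -19)), -294) = Add(Add(-220, 9), -294) = Add(-211, -294) = -505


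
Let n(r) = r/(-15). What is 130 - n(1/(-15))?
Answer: 29249/225 ≈ 130.00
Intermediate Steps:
n(r) = -r/15 (n(r) = r*(-1/15) = -r/15)
130 - n(1/(-15)) = 130 - (-1)/(15*(-15)) = 130 - (-1)*(-1)/(15*15) = 130 - 1*1/225 = 130 - 1/225 = 29249/225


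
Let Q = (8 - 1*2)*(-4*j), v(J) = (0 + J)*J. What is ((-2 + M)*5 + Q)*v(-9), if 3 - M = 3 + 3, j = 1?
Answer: -3969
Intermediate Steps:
M = -3 (M = 3 - (3 + 3) = 3 - 1*6 = 3 - 6 = -3)
v(J) = J**2 (v(J) = J*J = J**2)
Q = -24 (Q = (8 - 1*2)*(-4*1) = (8 - 2)*(-4) = 6*(-4) = -24)
((-2 + M)*5 + Q)*v(-9) = ((-2 - 3)*5 - 24)*(-9)**2 = (-5*5 - 24)*81 = (-25 - 24)*81 = -49*81 = -3969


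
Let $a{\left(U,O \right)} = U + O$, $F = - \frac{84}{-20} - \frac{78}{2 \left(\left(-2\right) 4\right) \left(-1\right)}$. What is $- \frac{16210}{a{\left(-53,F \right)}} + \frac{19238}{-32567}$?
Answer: $\frac{21075138814}{69921349} \approx 301.41$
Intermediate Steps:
$F = - \frac{27}{40}$ ($F = \left(-84\right) \left(- \frac{1}{20}\right) - \frac{78}{2 \left(-8\right) \left(-1\right)} = \frac{21}{5} - \frac{78}{\left(-16\right) \left(-1\right)} = \frac{21}{5} - \frac{78}{16} = \frac{21}{5} - \frac{39}{8} = - \frac{27}{40} \approx -0.675$)
$a{\left(U,O \right)} = O + U$
$- \frac{16210}{a{\left(-53,F \right)}} + \frac{19238}{-32567} = - \frac{16210}{- \frac{27}{40} - 53} + \frac{19238}{-32567} = - \frac{16210}{- \frac{2147}{40}} + 19238 \left(- \frac{1}{32567}\right) = \left(-16210\right) \left(- \frac{40}{2147}\right) - \frac{19238}{32567} = \frac{648400}{2147} - \frac{19238}{32567} = \frac{21075138814}{69921349}$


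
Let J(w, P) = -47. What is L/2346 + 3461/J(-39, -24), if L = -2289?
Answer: -2742363/36754 ≈ -74.614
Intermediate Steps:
L/2346 + 3461/J(-39, -24) = -2289/2346 + 3461/(-47) = -2289*1/2346 + 3461*(-1/47) = -763/782 - 3461/47 = -2742363/36754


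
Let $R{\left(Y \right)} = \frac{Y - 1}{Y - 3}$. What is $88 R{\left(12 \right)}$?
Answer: $\frac{968}{9} \approx 107.56$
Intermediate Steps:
$R{\left(Y \right)} = \frac{-1 + Y}{-3 + Y}$
$88 R{\left(12 \right)} = 88 \frac{-1 + 12}{-3 + 12} = 88 \cdot \frac{1}{9} \cdot 11 = 88 \cdot \frac{11}{9} = \frac{968}{9}$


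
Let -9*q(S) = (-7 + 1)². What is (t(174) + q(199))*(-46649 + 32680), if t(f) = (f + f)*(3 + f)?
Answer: -860378648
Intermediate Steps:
q(S) = -4 (q(S) = -(-7 + 1)²/9 = -⅑*(-6)² = -⅑*36 = -4)
t(f) = 2*f*(3 + f) (t(f) = (2*f)*(3 + f) = 2*f*(3 + f))
(t(174) + q(199))*(-46649 + 32680) = (2*174*(3 + 174) - 4)*(-46649 + 32680) = (2*174*177 - 4)*(-13969) = (61596 - 4)*(-13969) = 61592*(-13969) = -860378648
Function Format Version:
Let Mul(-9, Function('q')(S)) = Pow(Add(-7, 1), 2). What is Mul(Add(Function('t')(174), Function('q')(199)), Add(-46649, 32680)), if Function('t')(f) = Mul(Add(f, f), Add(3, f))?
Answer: -860378648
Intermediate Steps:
Function('q')(S) = -4 (Function('q')(S) = Mul(Rational(-1, 9), Pow(Add(-7, 1), 2)) = Mul(Rational(-1, 9), Pow(-6, 2)) = Mul(Rational(-1, 9), 36) = -4)
Function('t')(f) = Mul(2, f, Add(3, f)) (Function('t')(f) = Mul(Mul(2, f), Add(3, f)) = Mul(2, f, Add(3, f)))
Mul(Add(Function('t')(174), Function('q')(199)), Add(-46649, 32680)) = Mul(Add(Mul(2, 174, Add(3, 174)), -4), Add(-46649, 32680)) = Mul(Add(Mul(2, 174, 177), -4), -13969) = Mul(Add(61596, -4), -13969) = Mul(61592, -13969) = -860378648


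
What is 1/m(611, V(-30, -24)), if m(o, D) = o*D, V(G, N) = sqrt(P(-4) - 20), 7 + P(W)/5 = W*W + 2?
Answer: sqrt(35)/21385 ≈ 0.00027665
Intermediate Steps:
P(W) = -25 + 5*W**2 (P(W) = -35 + 5*(W*W + 2) = -35 + 5*(W**2 + 2) = -35 + 5*(2 + W**2) = -35 + (10 + 5*W**2) = -25 + 5*W**2)
V(G, N) = sqrt(35) (V(G, N) = sqrt((-25 + 5*(-4)**2) - 20) = sqrt((-25 + 5*16) - 20) = sqrt((-25 + 80) - 20) = sqrt(55 - 20) = sqrt(35))
m(o, D) = D*o
1/m(611, V(-30, -24)) = 1/(sqrt(35)*611) = 1/(611*sqrt(35)) = sqrt(35)/21385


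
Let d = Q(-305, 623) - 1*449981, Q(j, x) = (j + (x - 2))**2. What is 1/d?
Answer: -1/350125 ≈ -2.8561e-6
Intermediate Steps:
Q(j, x) = (-2 + j + x)**2 (Q(j, x) = (j + (-2 + x))**2 = (-2 + j + x)**2)
d = -350125 (d = (-2 - 305 + 623)**2 - 1*449981 = 316**2 - 449981 = 99856 - 449981 = -350125)
1/d = 1/(-350125) = -1/350125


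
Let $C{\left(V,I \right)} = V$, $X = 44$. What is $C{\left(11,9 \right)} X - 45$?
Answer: $439$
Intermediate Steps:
$C{\left(11,9 \right)} X - 45 = 11 \cdot 44 - 45 = 484 - 45 = 439$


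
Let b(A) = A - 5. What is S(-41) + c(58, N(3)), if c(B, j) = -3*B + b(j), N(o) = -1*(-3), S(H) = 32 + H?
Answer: -185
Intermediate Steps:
N(o) = 3
b(A) = -5 + A
c(B, j) = -5 + j - 3*B (c(B, j) = -3*B + (-5 + j) = -5 + j - 3*B)
S(-41) + c(58, N(3)) = (32 - 41) + (-5 + 3 - 3*58) = -9 + (-5 + 3 - 174) = -9 - 176 = -185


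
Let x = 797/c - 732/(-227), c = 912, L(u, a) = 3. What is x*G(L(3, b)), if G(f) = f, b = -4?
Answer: 848503/69008 ≈ 12.296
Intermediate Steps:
x = 848503/207024 (x = 797/912 - 732/(-227) = 797*(1/912) - 732*(-1/227) = 797/912 + 732/227 = 848503/207024 ≈ 4.0986)
x*G(L(3, b)) = (848503/207024)*3 = 848503/69008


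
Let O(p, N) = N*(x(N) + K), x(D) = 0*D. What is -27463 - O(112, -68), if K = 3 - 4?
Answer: -27531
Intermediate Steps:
x(D) = 0
K = -1
O(p, N) = -N (O(p, N) = N*(0 - 1) = N*(-1) = -N)
-27463 - O(112, -68) = -27463 - (-1)*(-68) = -27463 - 1*68 = -27463 - 68 = -27531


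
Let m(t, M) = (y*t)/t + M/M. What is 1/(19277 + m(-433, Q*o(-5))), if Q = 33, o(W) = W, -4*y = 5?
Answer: 4/77107 ≈ 5.1876e-5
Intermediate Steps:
y = -5/4 (y = -¼*5 = -5/4 ≈ -1.2500)
m(t, M) = -¼ (m(t, M) = (-5*t/4)/t + M/M = -5/4 + 1 = -¼)
1/(19277 + m(-433, Q*o(-5))) = 1/(19277 - ¼) = 1/(77107/4) = 4/77107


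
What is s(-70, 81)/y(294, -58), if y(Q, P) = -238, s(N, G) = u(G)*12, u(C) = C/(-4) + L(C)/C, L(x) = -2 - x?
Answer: 6893/6426 ≈ 1.0727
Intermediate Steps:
u(C) = -C/4 + (-2 - C)/C (u(C) = C/(-4) + (-2 - C)/C = C*(-¼) + (-2 - C)/C = -C/4 + (-2 - C)/C)
s(N, G) = -12 - 24/G - 3*G (s(N, G) = (-1 - 2/G - G/4)*12 = -12 - 24/G - 3*G)
s(-70, 81)/y(294, -58) = (-12 - 24/81 - 3*81)/(-238) = (-12 - 24*1/81 - 243)*(-1/238) = (-12 - 8/27 - 243)*(-1/238) = -6893/27*(-1/238) = 6893/6426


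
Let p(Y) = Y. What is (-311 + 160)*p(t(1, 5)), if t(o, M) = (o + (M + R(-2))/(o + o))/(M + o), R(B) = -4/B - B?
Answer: -1661/12 ≈ -138.42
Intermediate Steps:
R(B) = -B - 4/B
t(o, M) = (o + (4 + M)/(2*o))/(M + o) (t(o, M) = (o + (M + (-1*(-2) - 4/(-2)))/(o + o))/(M + o) = (o + (M + (2 - 4*(-½)))/((2*o)))/(M + o) = (o + (M + (2 + 2))*(1/(2*o)))/(M + o) = (o + (M + 4)*(1/(2*o)))/(M + o) = (o + (4 + M)*(1/(2*o)))/(M + o) = (o + (4 + M)/(2*o))/(M + o))
(-311 + 160)*p(t(1, 5)) = (-311 + 160)*((2 + 1² + (½)*5)/(1*(5 + 1))) = -151*(2 + 1 + 5/2)/6 = -151*11/(6*2) = -151*11/12 = -1661/12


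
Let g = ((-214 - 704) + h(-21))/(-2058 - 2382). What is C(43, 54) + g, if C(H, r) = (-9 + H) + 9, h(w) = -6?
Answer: 15987/370 ≈ 43.208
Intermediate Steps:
C(H, r) = H
g = 77/370 (g = ((-214 - 704) - 6)/(-2058 - 2382) = (-918 - 6)/(-4440) = -924*(-1/4440) = 77/370 ≈ 0.20811)
C(43, 54) + g = 43 + 77/370 = 15987/370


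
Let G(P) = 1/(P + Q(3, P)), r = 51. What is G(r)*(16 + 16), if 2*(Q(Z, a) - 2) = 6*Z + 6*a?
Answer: 32/215 ≈ 0.14884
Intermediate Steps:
Q(Z, a) = 2 + 3*Z + 3*a (Q(Z, a) = 2 + (6*Z + 6*a)/2 = 2 + (3*Z + 3*a) = 2 + 3*Z + 3*a)
G(P) = 1/(11 + 4*P) (G(P) = 1/(P + (2 + 3*3 + 3*P)) = 1/(P + (2 + 9 + 3*P)) = 1/(P + (11 + 3*P)) = 1/(11 + 4*P))
G(r)*(16 + 16) = (16 + 16)/(11 + 4*51) = 32/(11 + 204) = 32/215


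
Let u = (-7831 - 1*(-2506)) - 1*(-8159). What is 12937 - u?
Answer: 10103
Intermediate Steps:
u = 2834 (u = (-7831 + 2506) + 8159 = -5325 + 8159 = 2834)
12937 - u = 12937 - 1*2834 = 12937 - 2834 = 10103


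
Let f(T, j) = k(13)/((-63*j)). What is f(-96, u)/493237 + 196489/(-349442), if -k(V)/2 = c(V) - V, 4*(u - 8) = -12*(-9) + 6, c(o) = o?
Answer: -196489/349442 ≈ -0.56229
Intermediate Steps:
u = 73/2 (u = 8 + (-12*(-9) + 6)/4 = 8 + (108 + 6)/4 = 8 + (¼)*114 = 8 + 57/2 = 73/2 ≈ 36.500)
k(V) = 0 (k(V) = -2*(V - V) = -2*0 = 0)
f(T, j) = 0 (f(T, j) = 0/((-63*j)) = 0*(-1/(63*j)) = 0)
f(-96, u)/493237 + 196489/(-349442) = 0/493237 + 196489/(-349442) = 0*(1/493237) + 196489*(-1/349442) = 0 - 196489/349442 = -196489/349442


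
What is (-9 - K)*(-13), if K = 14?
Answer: 299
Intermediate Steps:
(-9 - K)*(-13) = (-9 - 1*14)*(-13) = (-9 - 14)*(-13) = -23*(-13) = 299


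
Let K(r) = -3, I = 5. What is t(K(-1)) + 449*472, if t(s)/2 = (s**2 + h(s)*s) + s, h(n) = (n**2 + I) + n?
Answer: 211874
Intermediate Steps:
h(n) = 5 + n + n**2 (h(n) = (n**2 + 5) + n = (5 + n**2) + n = 5 + n + n**2)
t(s) = 2*s + 2*s**2 + 2*s*(5 + s + s**2) (t(s) = 2*((s**2 + (5 + s + s**2)*s) + s) = 2*((s**2 + s*(5 + s + s**2)) + s) = 2*(s + s**2 + s*(5 + s + s**2)) = 2*s + 2*s**2 + 2*s*(5 + s + s**2))
t(K(-1)) + 449*472 = 2*(-3)*(6 + (-3)**2 + 2*(-3)) + 449*472 = 2*(-3)*(6 + 9 - 6) + 211928 = 2*(-3)*9 + 211928 = -54 + 211928 = 211874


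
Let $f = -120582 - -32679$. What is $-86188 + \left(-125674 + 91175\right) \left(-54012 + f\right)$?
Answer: $4895839397$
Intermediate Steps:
$f = -87903$ ($f = -120582 + 32679 = -87903$)
$-86188 + \left(-125674 + 91175\right) \left(-54012 + f\right) = -86188 + \left(-125674 + 91175\right) \left(-54012 - 87903\right) = -86188 - -4895925585 = -86188 + 4895925585 = 4895839397$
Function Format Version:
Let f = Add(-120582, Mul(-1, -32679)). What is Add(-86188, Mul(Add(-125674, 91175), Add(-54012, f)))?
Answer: 4895839397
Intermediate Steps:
f = -87903 (f = Add(-120582, 32679) = -87903)
Add(-86188, Mul(Add(-125674, 91175), Add(-54012, f))) = Add(-86188, Mul(Add(-125674, 91175), Add(-54012, -87903))) = Add(-86188, Mul(-34499, -141915)) = Add(-86188, 4895925585) = 4895839397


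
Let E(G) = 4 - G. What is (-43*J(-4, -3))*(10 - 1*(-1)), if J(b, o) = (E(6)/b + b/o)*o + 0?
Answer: 5203/2 ≈ 2601.5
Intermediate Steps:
J(b, o) = o*(-2/b + b/o) (J(b, o) = ((4 - 1*6)/b + b/o)*o + 0 = ((4 - 6)/b + b/o)*o + 0 = (-2/b + b/o)*o + 0 = o*(-2/b + b/o) + 0 = o*(-2/b + b/o))
(-43*J(-4, -3))*(10 - 1*(-1)) = (-43*(-4 - 2*(-3)/(-4)))*(10 - 1*(-1)) = (-43*(-4 - 2*(-3)*(-¼)))*(10 + 1) = -43*(-4 - 3/2)*11 = -43*(-11/2)*11 = (473/2)*11 = 5203/2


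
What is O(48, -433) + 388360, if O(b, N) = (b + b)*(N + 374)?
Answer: 382696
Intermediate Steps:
O(b, N) = 2*b*(374 + N) (O(b, N) = (2*b)*(374 + N) = 2*b*(374 + N))
O(48, -433) + 388360 = 2*48*(374 - 433) + 388360 = 2*48*(-59) + 388360 = -5664 + 388360 = 382696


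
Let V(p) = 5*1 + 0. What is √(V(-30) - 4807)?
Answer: 49*I*√2 ≈ 69.297*I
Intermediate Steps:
V(p) = 5 (V(p) = 5 + 0 = 5)
√(V(-30) - 4807) = √(5 - 4807) = √(-4802) = 49*I*√2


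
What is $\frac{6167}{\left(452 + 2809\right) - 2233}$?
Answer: $\frac{6167}{1028} \approx 5.999$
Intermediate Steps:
$\frac{6167}{\left(452 + 2809\right) - 2233} = \frac{6167}{3261 - 2233} = \frac{6167}{1028}$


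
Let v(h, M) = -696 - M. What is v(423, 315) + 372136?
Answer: 371125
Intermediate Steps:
v(423, 315) + 372136 = (-696 - 1*315) + 372136 = (-696 - 315) + 372136 = -1011 + 372136 = 371125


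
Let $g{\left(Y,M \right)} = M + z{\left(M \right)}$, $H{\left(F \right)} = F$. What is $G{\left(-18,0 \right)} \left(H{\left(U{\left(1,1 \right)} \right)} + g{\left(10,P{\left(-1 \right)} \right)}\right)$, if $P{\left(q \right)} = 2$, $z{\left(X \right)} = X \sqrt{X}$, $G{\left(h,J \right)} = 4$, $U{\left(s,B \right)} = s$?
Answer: $12 + 8 \sqrt{2} \approx 23.314$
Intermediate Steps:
$z{\left(X \right)} = X^{\frac{3}{2}}$
$g{\left(Y,M \right)} = M + M^{\frac{3}{2}}$
$G{\left(-18,0 \right)} \left(H{\left(U{\left(1,1 \right)} \right)} + g{\left(10,P{\left(-1 \right)} \right)}\right) = 4 \left(1 + \left(2 + 2^{\frac{3}{2}}\right)\right) = 4 \left(1 + \left(2 + 2 \sqrt{2}\right)\right) = 4 \left(3 + 2 \sqrt{2}\right) = 12 + 8 \sqrt{2}$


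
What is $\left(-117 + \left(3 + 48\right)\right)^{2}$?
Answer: $4356$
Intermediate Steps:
$\left(-117 + \left(3 + 48\right)\right)^{2} = \left(-117 + 51\right)^{2} = \left(-66\right)^{2} = 4356$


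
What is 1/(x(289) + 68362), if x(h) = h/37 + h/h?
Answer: 37/2529720 ≈ 1.4626e-5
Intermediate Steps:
x(h) = 1 + h/37 (x(h) = h*(1/37) + 1 = h/37 + 1 = 1 + h/37)
1/(x(289) + 68362) = 1/((1 + (1/37)*289) + 68362) = 1/((1 + 289/37) + 68362) = 1/(326/37 + 68362) = 1/(2529720/37) = 37/2529720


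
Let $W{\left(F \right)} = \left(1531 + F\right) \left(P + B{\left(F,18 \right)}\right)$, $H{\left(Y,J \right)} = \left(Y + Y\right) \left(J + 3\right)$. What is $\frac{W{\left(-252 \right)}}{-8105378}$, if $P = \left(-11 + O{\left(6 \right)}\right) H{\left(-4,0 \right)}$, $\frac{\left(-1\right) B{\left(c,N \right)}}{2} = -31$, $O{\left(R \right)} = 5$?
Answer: $- \frac{131737}{4052689} \approx -0.032506$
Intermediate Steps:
$B{\left(c,N \right)} = 62$ ($B{\left(c,N \right)} = \left(-2\right) \left(-31\right) = 62$)
$H{\left(Y,J \right)} = 2 Y \left(3 + J\right)$
$P = 144$ ($P = \left(-11 + 5\right) 2 \left(-4\right) \left(3 + 0\right) = - 6 \cdot 2 \left(-4\right) 3 = \left(-6\right) \left(-24\right) = 144$)
$W{\left(F \right)} = 315386 + 206 F$ ($W{\left(F \right)} = \left(1531 + F\right) \left(144 + 62\right) = \left(1531 + F\right) 206 = 315386 + 206 F$)
$\frac{W{\left(-252 \right)}}{-8105378} = \frac{315386 + 206 \left(-252\right)}{-8105378} = \left(315386 - 51912\right) \left(- \frac{1}{8105378}\right) = 263474 \left(- \frac{1}{8105378}\right) = - \frac{131737}{4052689}$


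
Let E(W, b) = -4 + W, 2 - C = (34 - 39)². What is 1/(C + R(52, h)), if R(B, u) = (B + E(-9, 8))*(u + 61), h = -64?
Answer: -1/140 ≈ -0.0071429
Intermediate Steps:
C = -23 (C = 2 - (34 - 39)² = 2 - 1*(-5)² = 2 - 1*25 = 2 - 25 = -23)
R(B, u) = (-13 + B)*(61 + u) (R(B, u) = (B + (-4 - 9))*(u + 61) = (B - 13)*(61 + u) = (-13 + B)*(61 + u))
1/(C + R(52, h)) = 1/(-23 + (-793 - 13*(-64) + 61*52 + 52*(-64))) = 1/(-23 + (-793 + 832 + 3172 - 3328)) = 1/(-23 - 117) = 1/(-140) = -1/140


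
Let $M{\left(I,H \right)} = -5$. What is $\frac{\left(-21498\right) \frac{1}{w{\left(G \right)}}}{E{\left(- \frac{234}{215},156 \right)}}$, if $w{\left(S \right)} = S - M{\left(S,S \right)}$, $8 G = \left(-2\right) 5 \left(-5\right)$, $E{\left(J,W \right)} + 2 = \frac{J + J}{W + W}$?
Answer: $\frac{2465104}{2589} \approx 952.15$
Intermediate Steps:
$E{\left(J,W \right)} = -2 + \frac{J}{W}$ ($E{\left(J,W \right)} = -2 + \frac{J + J}{W + W} = -2 + \frac{2 J}{2 W} = -2 + 2 J \frac{1}{2 W} = -2 + \frac{J}{W}$)
$G = \frac{25}{4}$ ($G = \frac{\left(-2\right) 5 \left(-5\right)}{8} = \frac{\left(-10\right) \left(-5\right)}{8} = \frac{1}{8} \cdot 50 = \frac{25}{4} \approx 6.25$)
$w{\left(S \right)} = 5 + S$ ($w{\left(S \right)} = S - -5 = S + 5 = 5 + S$)
$\frac{\left(-21498\right) \frac{1}{w{\left(G \right)}}}{E{\left(- \frac{234}{215},156 \right)}} = \frac{\left(-21498\right) \frac{1}{5 + \frac{25}{4}}}{-2 + \frac{\left(-234\right) \frac{1}{215}}{156}} = \frac{\left(-21498\right) \frac{1}{\frac{45}{4}}}{-2 + \left(-234\right) \frac{1}{215} \cdot \frac{1}{156}} = \frac{\left(-21498\right) \frac{4}{45}}{-2 - \frac{3}{430}} = - \frac{28664}{15 \left(-2 - \frac{3}{430}\right)} = - \frac{28664}{15 \left(- \frac{863}{430}\right)} = \left(- \frac{28664}{15}\right) \left(- \frac{430}{863}\right) = \frac{2465104}{2589}$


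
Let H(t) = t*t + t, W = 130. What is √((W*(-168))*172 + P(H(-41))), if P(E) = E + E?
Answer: 20*I*√9383 ≈ 1937.3*I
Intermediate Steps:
H(t) = t + t² (H(t) = t² + t = t + t²)
P(E) = 2*E
√((W*(-168))*172 + P(H(-41))) = √((130*(-168))*172 + 2*(-41*(1 - 41))) = √(-21840*172 + 2*(-41*(-40))) = √(-3756480 + 2*1640) = √(-3756480 + 3280) = √(-3753200) = 20*I*√9383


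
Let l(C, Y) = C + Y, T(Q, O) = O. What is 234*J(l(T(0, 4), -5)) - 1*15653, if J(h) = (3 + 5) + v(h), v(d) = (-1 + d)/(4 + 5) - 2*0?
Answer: -13833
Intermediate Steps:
v(d) = -1/9 + d/9 (v(d) = (-1 + d)/9 + 0 = (-1 + d)*(1/9) + 0 = (-1/9 + d/9) + 0 = -1/9 + d/9)
J(h) = 71/9 + h/9 (J(h) = (3 + 5) + (-1/9 + h/9) = 8 + (-1/9 + h/9) = 71/9 + h/9)
234*J(l(T(0, 4), -5)) - 1*15653 = 234*(71/9 + (4 - 5)/9) - 1*15653 = 234*(71/9 + (1/9)*(-1)) - 15653 = 234*(71/9 - 1/9) - 15653 = 234*(70/9) - 15653 = 1820 - 15653 = -13833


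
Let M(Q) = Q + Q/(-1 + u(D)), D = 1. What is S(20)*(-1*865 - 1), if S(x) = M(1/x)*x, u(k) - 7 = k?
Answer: -6928/7 ≈ -989.71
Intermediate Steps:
u(k) = 7 + k
M(Q) = 8*Q/7 (M(Q) = Q + Q/(-1 + (7 + 1)) = Q + Q/(-1 + 8) = Q + Q/7 = 8*Q/7)
S(x) = 8/7 (S(x) = (8/(7*x))*x = 8/7)
S(20)*(-1*865 - 1) = 8*(-1*865 - 1)/7 = 8*(-865 - 1)/7 = (8/7)*(-866) = -6928/7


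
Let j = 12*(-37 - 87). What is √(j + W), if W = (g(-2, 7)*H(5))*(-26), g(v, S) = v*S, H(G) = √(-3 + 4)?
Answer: 2*I*√281 ≈ 33.526*I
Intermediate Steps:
H(G) = 1 (H(G) = √1 = 1)
g(v, S) = S*v
j = -1488 (j = 12*(-124) = -1488)
W = 364 (W = ((7*(-2))*1)*(-26) = -14*1*(-26) = -14*(-26) = 364)
√(j + W) = √(-1488 + 364) = √(-1124) = 2*I*√281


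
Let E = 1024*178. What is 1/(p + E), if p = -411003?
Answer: -1/228731 ≈ -4.3719e-6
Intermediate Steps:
E = 182272
1/(p + E) = 1/(-411003 + 182272) = 1/(-228731) = -1/228731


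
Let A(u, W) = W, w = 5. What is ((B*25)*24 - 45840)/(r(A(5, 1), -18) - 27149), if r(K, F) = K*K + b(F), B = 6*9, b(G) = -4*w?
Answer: 140/283 ≈ 0.49470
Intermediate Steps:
b(G) = -20 (b(G) = -4*5 = -20)
B = 54
r(K, F) = -20 + K² (r(K, F) = K*K - 20 = K² - 20 = -20 + K²)
((B*25)*24 - 45840)/(r(A(5, 1), -18) - 27149) = ((54*25)*24 - 45840)/((-20 + 1²) - 27149) = (1350*24 - 45840)/((-20 + 1) - 27149) = (32400 - 45840)/(-19 - 27149) = -13440/(-27168) = -13440*(-1/27168) = 140/283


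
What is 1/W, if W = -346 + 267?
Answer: -1/79 ≈ -0.012658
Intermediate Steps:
W = -79
1/W = 1/(-79) = -1/79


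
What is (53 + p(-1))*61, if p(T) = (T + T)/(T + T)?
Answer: 3294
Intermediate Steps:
p(T) = 1 (p(T) = (2*T)/((2*T)) = (2*T)*(1/(2*T)) = 1)
(53 + p(-1))*61 = (53 + 1)*61 = 54*61 = 3294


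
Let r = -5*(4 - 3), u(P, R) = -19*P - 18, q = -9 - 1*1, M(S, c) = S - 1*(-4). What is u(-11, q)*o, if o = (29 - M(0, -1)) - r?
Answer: 5730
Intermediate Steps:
M(S, c) = 4 + S (M(S, c) = S + 4 = 4 + S)
q = -10 (q = -9 - 1 = -10)
u(P, R) = -18 - 19*P
r = -5 (r = -5*1 = -5)
o = 30 (o = (29 - (4 + 0)) - 1*(-5) = (29 - 1*4) + 5 = (29 - 4) + 5 = 25 + 5 = 30)
u(-11, q)*o = (-18 - 19*(-11))*30 = (-18 + 209)*30 = 191*30 = 5730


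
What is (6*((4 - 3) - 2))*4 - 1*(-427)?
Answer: 403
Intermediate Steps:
(6*((4 - 3) - 2))*4 - 1*(-427) = (6*(1 - 2))*4 + 427 = (6*(-1))*4 + 427 = -6*4 + 427 = -24 + 427 = 403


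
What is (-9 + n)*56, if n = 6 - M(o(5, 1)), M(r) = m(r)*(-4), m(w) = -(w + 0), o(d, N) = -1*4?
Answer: 728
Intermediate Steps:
o(d, N) = -4
m(w) = -w
M(r) = 4*r (M(r) = -r*(-4) = 4*r)
n = 22 (n = 6 - 4*(-4) = 6 - 1*(-16) = 6 + 16 = 22)
(-9 + n)*56 = (-9 + 22)*56 = 13*56 = 728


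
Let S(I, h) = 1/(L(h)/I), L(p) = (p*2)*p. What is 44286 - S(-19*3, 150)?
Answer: 664290019/15000 ≈ 44286.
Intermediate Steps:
L(p) = 2*p² (L(p) = (2*p)*p = 2*p²)
S(I, h) = I/(2*h²) (S(I, h) = 1/((2*h²)/I) = 1/(2*h²/I) = I/(2*h²))
44286 - S(-19*3, 150) = 44286 - (-19*3)/(2*150²) = 44286 - (-57)/(2*22500) = 44286 - 1*(-19/15000) = 44286 + 19/15000 = 664290019/15000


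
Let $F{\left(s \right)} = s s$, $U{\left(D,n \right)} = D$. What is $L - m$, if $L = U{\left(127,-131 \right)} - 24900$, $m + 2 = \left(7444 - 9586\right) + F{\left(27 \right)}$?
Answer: $-23358$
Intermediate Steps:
$F{\left(s \right)} = s^{2}$
$m = -1415$ ($m = -2 + \left(\left(7444 - 9586\right) + 27^{2}\right) = -2 + \left(-2142 + 729\right) = -2 - 1413 = -1415$)
$L = -24773$ ($L = 127 - 24900 = -24773$)
$L - m = -24773 - -1415 = -24773 + 1415 = -23358$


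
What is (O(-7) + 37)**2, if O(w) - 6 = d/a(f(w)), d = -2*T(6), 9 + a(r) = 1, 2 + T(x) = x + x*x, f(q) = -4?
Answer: 2809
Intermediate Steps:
T(x) = -2 + x + x**2 (T(x) = -2 + (x + x*x) = -2 + (x + x**2) = -2 + x + x**2)
a(r) = -8 (a(r) = -9 + 1 = -8)
d = -80 (d = -2*(-2 + 6 + 6**2) = -2*(-2 + 6 + 36) = -2*40 = -80)
O(w) = 16 (O(w) = 6 - 80/(-8) = 6 - 80*(-1/8) = 6 + 10 = 16)
(O(-7) + 37)**2 = (16 + 37)**2 = 53**2 = 2809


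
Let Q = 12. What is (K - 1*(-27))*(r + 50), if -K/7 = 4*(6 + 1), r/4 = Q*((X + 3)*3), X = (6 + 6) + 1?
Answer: -397826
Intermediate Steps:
X = 13 (X = 12 + 1 = 13)
r = 2304 (r = 4*(12*((13 + 3)*3)) = 4*(12*(16*3)) = 4*(12*48) = 4*576 = 2304)
K = -196 (K = -28*(6 + 1) = -28*7 = -7*28 = -196)
(K - 1*(-27))*(r + 50) = (-196 - 1*(-27))*(2304 + 50) = (-196 + 27)*2354 = -169*2354 = -397826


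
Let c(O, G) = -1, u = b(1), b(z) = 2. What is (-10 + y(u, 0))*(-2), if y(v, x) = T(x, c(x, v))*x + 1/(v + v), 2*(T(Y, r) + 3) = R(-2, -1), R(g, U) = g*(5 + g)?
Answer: 39/2 ≈ 19.500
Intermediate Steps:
u = 2
T(Y, r) = -6 (T(Y, r) = -3 + (-2*(5 - 2))/2 = -3 + (-2*3)/2 = -3 + (1/2)*(-6) = -3 - 3 = -6)
y(v, x) = 1/(2*v) - 6*x (y(v, x) = -6*x + 1/(v + v) = -6*x + 1/(2*v) = 1/(2*v) - 6*x)
(-10 + y(u, 0))*(-2) = (-10 + ((1/2)/2 - 6*0))*(-2) = (-10 + ((1/2)*(1/2) + 0))*(-2) = (-10 + (1/4 + 0))*(-2) = (-10 + 1/4)*(-2) = -39/4*(-2) = 39/2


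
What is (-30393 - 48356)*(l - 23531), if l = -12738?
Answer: 2856147481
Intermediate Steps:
(-30393 - 48356)*(l - 23531) = (-30393 - 48356)*(-12738 - 23531) = -78749*(-36269) = 2856147481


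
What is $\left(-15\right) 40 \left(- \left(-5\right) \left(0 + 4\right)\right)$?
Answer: $-12000$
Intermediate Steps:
$\left(-15\right) 40 \left(- \left(-5\right) \left(0 + 4\right)\right) = - 600 \left(- \left(-5\right) 4\right) = - 600 \left(\left(-1\right) \left(-20\right)\right) = \left(-600\right) 20 = -12000$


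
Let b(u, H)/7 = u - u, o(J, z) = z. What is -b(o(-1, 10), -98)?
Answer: 0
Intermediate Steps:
b(u, H) = 0 (b(u, H) = 7*(u - u) = 7*0 = 0)
-b(o(-1, 10), -98) = -1*0 = 0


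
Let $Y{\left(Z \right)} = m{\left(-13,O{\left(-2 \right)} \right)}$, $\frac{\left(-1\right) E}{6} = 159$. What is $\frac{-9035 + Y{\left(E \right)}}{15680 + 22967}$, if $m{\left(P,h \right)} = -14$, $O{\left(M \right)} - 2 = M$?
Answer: $- \frac{9049}{38647} \approx -0.23414$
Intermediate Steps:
$E = -954$ ($E = \left(-6\right) 159 = -954$)
$O{\left(M \right)} = 2 + M$
$Y{\left(Z \right)} = -14$
$\frac{-9035 + Y{\left(E \right)}}{15680 + 22967} = \frac{-9035 - 14}{15680 + 22967} = - \frac{9049}{38647}$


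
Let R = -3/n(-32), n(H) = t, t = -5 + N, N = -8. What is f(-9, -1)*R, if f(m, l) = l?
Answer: -3/13 ≈ -0.23077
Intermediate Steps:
t = -13 (t = -5 - 8 = -13)
n(H) = -13
R = 3/13 (R = -3/(-13) = -3*(-1/13) = 3/13 ≈ 0.23077)
f(-9, -1)*R = -1*3/13 = -3/13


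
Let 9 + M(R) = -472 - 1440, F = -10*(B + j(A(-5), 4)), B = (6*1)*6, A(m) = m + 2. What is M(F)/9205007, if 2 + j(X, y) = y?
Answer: -113/541471 ≈ -0.00020869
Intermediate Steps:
A(m) = 2 + m
B = 36 (B = 6*6 = 36)
j(X, y) = -2 + y
F = -380 (F = -10*(36 + (-2 + 4)) = -10*(36 + 2) = -10*38 = -380)
M(R) = -1921 (M(R) = -9 + (-472 - 1440) = -9 - 1912 = -1921)
M(F)/9205007 = -1921/9205007 = -1921*1/9205007 = -113/541471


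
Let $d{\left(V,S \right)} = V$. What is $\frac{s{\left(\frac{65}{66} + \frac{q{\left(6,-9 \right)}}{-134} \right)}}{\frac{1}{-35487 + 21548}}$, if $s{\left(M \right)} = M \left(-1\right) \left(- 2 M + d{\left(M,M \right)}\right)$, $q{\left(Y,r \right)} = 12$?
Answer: $- \frac{218475439459}{19554084} \approx -11173.0$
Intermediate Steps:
$s{\left(M \right)} = M^{2}$ ($s{\left(M \right)} = M \left(-1\right) \left(- 2 M + M\right) = - M \left(- M\right) = M^{2}$)
$\frac{s{\left(\frac{65}{66} + \frac{q{\left(6,-9 \right)}}{-134} \right)}}{\frac{1}{-35487 + 21548}} = \frac{\left(\frac{65}{66} + \frac{12}{-134}\right)^{2}}{\frac{1}{-35487 + 21548}} = \frac{\left(65 \cdot \frac{1}{66} + 12 \left(- \frac{1}{134}\right)\right)^{2}}{\frac{1}{-13939}} = \frac{\left(\frac{65}{66} - \frac{6}{67}\right)^{2}}{- \frac{1}{13939}} = \left(\frac{3959}{4422}\right)^{2} \left(-13939\right) = \frac{15673681}{19554084} \left(-13939\right) = - \frac{218475439459}{19554084}$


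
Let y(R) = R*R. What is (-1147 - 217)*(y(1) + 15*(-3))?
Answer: 60016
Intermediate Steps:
y(R) = R²
(-1147 - 217)*(y(1) + 15*(-3)) = (-1147 - 217)*(1² + 15*(-3)) = -1364*(1 - 45) = -1364*(-44) = 60016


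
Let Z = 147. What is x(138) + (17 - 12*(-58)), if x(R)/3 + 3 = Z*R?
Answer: 61562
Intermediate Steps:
x(R) = -9 + 441*R (x(R) = -9 + 3*(147*R) = -9 + 441*R)
x(138) + (17 - 12*(-58)) = (-9 + 441*138) + (17 - 12*(-58)) = (-9 + 60858) + (17 + 696) = 60849 + 713 = 61562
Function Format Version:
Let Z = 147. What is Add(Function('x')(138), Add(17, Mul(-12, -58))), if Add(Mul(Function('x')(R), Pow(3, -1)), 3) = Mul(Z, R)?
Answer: 61562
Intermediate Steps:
Function('x')(R) = Add(-9, Mul(441, R)) (Function('x')(R) = Add(-9, Mul(3, Mul(147, R))) = Add(-9, Mul(441, R)))
Add(Function('x')(138), Add(17, Mul(-12, -58))) = Add(Add(-9, Mul(441, 138)), Add(17, Mul(-12, -58))) = Add(Add(-9, 60858), Add(17, 696)) = Add(60849, 713) = 61562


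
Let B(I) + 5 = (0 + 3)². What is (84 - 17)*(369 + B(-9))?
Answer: 24991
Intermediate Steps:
B(I) = 4 (B(I) = -5 + (0 + 3)² = -5 + 3² = -5 + 9 = 4)
(84 - 17)*(369 + B(-9)) = (84 - 17)*(369 + 4) = 67*373 = 24991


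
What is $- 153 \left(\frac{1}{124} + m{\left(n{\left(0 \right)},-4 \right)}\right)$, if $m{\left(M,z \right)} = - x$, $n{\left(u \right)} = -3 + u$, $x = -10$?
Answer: $- \frac{189873}{124} \approx -1531.2$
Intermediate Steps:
$m{\left(M,z \right)} = 10$ ($m{\left(M,z \right)} = \left(-1\right) \left(-10\right) = 10$)
$- 153 \left(\frac{1}{124} + m{\left(n{\left(0 \right)},-4 \right)}\right) = - 153 \left(\frac{1}{124} + 10\right) = \left(-153\right) \frac{1241}{124} = - \frac{189873}{124}$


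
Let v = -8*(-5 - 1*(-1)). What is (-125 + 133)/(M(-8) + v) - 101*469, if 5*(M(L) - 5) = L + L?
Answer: -8005321/169 ≈ -47369.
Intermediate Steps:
M(L) = 5 + 2*L/5 (M(L) = 5 + (L + L)/5 = 5 + (2*L)/5 = 5 + 2*L/5)
v = 32 (v = -8*(-5 + 1) = -8*(-4) = 32)
(-125 + 133)/(M(-8) + v) - 101*469 = (-125 + 133)/((5 + (⅖)*(-8)) + 32) - 101*469 = 8/((5 - 16/5) + 32) - 47369 = 8/(9/5 + 32) - 47369 = 8/(169/5) - 47369 = 8*(5/169) - 47369 = 40/169 - 47369 = -8005321/169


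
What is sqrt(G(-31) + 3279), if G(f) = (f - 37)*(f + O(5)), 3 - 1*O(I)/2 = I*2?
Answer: sqrt(6339) ≈ 79.618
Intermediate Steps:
O(I) = 6 - 4*I (O(I) = 6 - 2*I*2 = 6 - 4*I)
G(f) = (-37 + f)*(-14 + f) (G(f) = (f - 37)*(f + (6 - 4*5)) = (-37 + f)*(f + (6 - 20)) = (-37 + f)*(f - 14) = (-37 + f)*(-14 + f))
sqrt(G(-31) + 3279) = sqrt((518 + (-31)**2 - 51*(-31)) + 3279) = sqrt((518 + 961 + 1581) + 3279) = sqrt(3060 + 3279) = sqrt(6339)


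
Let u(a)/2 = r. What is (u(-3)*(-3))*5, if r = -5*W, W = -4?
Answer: -600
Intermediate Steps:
r = 20 (r = -5*(-4) = 20)
u(a) = 40 (u(a) = 2*20 = 40)
(u(-3)*(-3))*5 = (40*(-3))*5 = -120*5 = -600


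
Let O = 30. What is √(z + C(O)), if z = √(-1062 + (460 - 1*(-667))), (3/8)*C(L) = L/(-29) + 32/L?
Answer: √(16240 + 189225*√65)/435 ≈ 2.8545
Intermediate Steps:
C(L) = -8*L/87 + 256/(3*L) (C(L) = 8*(L/(-29) + 32/L)/3 = 8*(L*(-1/29) + 32/L)/3 = 8*(-L/29 + 32/L)/3 = 8*(32/L - L/29)/3 = -8*L/87 + 256/(3*L))
z = √65 (z = √(-1062 + (460 + 667)) = √(-1062 + 1127) = √65 ≈ 8.0623)
√(z + C(O)) = √(√65 + (8/87)*(928 - 1*30²)/30) = √(√65 + (8/87)*(1/30)*(928 - 1*900)) = √(√65 + (8/87)*(1/30)*(928 - 900)) = √(√65 + (8/87)*(1/30)*28) = √(√65 + 112/1305) = √(112/1305 + √65)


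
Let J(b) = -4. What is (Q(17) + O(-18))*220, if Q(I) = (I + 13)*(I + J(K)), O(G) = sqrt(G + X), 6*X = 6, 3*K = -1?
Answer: 85800 + 220*I*sqrt(17) ≈ 85800.0 + 907.08*I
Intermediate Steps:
K = -1/3 (K = (1/3)*(-1) = -1/3 ≈ -0.33333)
X = 1 (X = (1/6)*6 = 1)
O(G) = sqrt(1 + G) (O(G) = sqrt(G + 1) = sqrt(1 + G))
Q(I) = (-4 + I)*(13 + I) (Q(I) = (I + 13)*(I - 4) = (13 + I)*(-4 + I) = (-4 + I)*(13 + I))
(Q(17) + O(-18))*220 = ((-52 + 17**2 + 9*17) + sqrt(1 - 18))*220 = ((-52 + 289 + 153) + sqrt(-17))*220 = (390 + I*sqrt(17))*220 = 85800 + 220*I*sqrt(17)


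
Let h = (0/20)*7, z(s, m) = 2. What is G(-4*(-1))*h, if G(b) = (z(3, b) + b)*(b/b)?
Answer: 0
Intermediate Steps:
G(b) = 2 + b (G(b) = (2 + b)*(b/b) = (2 + b)*1 = 2 + b)
h = 0 (h = (0*(1/20))*7 = 0*7 = 0)
G(-4*(-1))*h = (2 - 4*(-1))*0 = (2 + 4)*0 = 6*0 = 0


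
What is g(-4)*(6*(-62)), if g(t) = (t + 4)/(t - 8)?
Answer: 0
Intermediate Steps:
g(t) = (4 + t)/(-8 + t)
g(-4)*(6*(-62)) = ((4 - 4)/(-8 - 4))*(6*(-62)) = (0/(-12))*(-372) = -1/12*0*(-372) = 0*(-372) = 0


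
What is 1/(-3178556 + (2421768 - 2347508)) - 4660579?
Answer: -14467816747385/3104296 ≈ -4.6606e+6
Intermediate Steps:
1/(-3178556 + (2421768 - 2347508)) - 4660579 = 1/(-3178556 + 74260) - 4660579 = 1/(-3104296) - 4660579 = -1/3104296 - 4660579 = -14467816747385/3104296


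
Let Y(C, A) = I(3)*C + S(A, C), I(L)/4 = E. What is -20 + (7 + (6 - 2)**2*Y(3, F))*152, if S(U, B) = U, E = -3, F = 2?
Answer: -81644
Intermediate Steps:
I(L) = -12 (I(L) = 4*(-3) = -12)
Y(C, A) = A - 12*C (Y(C, A) = -12*C + A = A - 12*C)
-20 + (7 + (6 - 2)**2*Y(3, F))*152 = -20 + (7 + (6 - 2)**2*(2 - 12*3))*152 = -20 + (7 + 4**2*(2 - 36))*152 = -20 + (7 + 16*(-34))*152 = -20 + (7 - 544)*152 = -20 - 537*152 = -20 - 81624 = -81644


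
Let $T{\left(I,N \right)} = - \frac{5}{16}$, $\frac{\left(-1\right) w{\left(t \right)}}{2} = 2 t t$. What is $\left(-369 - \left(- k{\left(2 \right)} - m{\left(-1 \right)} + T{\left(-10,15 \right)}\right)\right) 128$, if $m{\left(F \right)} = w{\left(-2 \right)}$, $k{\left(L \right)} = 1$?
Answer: $-49112$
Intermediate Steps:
$w{\left(t \right)} = - 4 t^{2}$ ($w{\left(t \right)} = - 2 \cdot 2 t t = - 2 \cdot 2 t^{2} = - 4 t^{2}$)
$T{\left(I,N \right)} = - \frac{5}{16}$ ($T{\left(I,N \right)} = \left(-5\right) \frac{1}{16} = - \frac{5}{16}$)
$m{\left(F \right)} = -16$ ($m{\left(F \right)} = - 4 \left(-2\right)^{2} = \left(-4\right) 4 = -16$)
$\left(-369 - \left(- k{\left(2 \right)} - m{\left(-1 \right)} + T{\left(-10,15 \right)}\right)\right) 128 = \left(-369 + \left(\left(-16 + 1 \cdot 1\right) - - \frac{5}{16}\right)\right) 128 = \left(-369 + \left(\left(-16 + 1\right) + \frac{5}{16}\right)\right) 128 = \left(-369 + \left(-15 + \frac{5}{16}\right)\right) 128 = \left(-369 - \frac{235}{16}\right) 128 = \left(- \frac{6139}{16}\right) 128 = -49112$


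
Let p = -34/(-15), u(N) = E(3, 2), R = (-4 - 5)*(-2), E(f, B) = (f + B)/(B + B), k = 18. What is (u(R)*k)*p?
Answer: 51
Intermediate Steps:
E(f, B) = (B + f)/(2*B) (E(f, B) = (B + f)/((2*B)) = (B + f)*(1/(2*B)) = (B + f)/(2*B))
R = 18 (R = -9*(-2) = 18)
u(N) = 5/4 (u(N) = (1/2)*(2 + 3)/2 = (1/2)*(1/2)*5 = 5/4)
p = 34/15 (p = -34*(-1/15) = 34/15 ≈ 2.2667)
(u(R)*k)*p = ((5/4)*18)*(34/15) = (45/2)*(34/15) = 51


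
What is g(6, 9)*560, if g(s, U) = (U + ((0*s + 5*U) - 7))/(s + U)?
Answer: 5264/3 ≈ 1754.7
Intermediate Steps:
g(s, U) = (-7 + 6*U)/(U + s) (g(s, U) = (U + ((0 + 5*U) - 7))/(U + s) = (U + (5*U - 7))/(U + s) = (U + (-7 + 5*U))/(U + s) = (-7 + 6*U)/(U + s))
g(6, 9)*560 = ((-7 + 6*9)/(9 + 6))*560 = ((-7 + 54)/15)*560 = ((1/15)*47)*560 = (47/15)*560 = 5264/3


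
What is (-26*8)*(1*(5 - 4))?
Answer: -208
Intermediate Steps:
(-26*8)*(1*(5 - 4)) = -208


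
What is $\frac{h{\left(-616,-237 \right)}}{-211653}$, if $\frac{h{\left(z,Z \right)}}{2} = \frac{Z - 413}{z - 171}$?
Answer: $- \frac{100}{12813147} \approx -7.8045 \cdot 10^{-6}$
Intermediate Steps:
$h{\left(z,Z \right)} = \frac{2 \left(-413 + Z\right)}{-171 + z}$ ($h{\left(z,Z \right)} = 2 \frac{Z - 413}{z - 171} = 2 \frac{-413 + Z}{-171 + z} = \frac{2 \left(-413 + Z\right)}{-171 + z}$)
$\frac{h{\left(-616,-237 \right)}}{-211653} = \frac{2 \frac{1}{-171 - 616} \left(-413 - 237\right)}{-211653} = 2 \frac{1}{-787} \left(-650\right) \left(- \frac{1}{211653}\right) = 2 \left(- \frac{1}{787}\right) \left(-650\right) \left(- \frac{1}{211653}\right) = \frac{1300}{787} \left(- \frac{1}{211653}\right) = - \frac{100}{12813147}$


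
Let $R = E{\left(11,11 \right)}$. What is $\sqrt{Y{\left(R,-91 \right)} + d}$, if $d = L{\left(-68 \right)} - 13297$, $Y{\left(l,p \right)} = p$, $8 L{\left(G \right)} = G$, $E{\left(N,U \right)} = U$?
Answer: $\frac{3 i \sqrt{5954}}{2} \approx 115.74 i$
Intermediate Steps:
$R = 11$
$L{\left(G \right)} = \frac{G}{8}$
$d = - \frac{26611}{2}$ ($d = \frac{1}{8} \left(-68\right) - 13297 = - \frac{17}{2} - 13297 = - \frac{26611}{2} \approx -13306.0$)
$\sqrt{Y{\left(R,-91 \right)} + d} = \sqrt{-91 - \frac{26611}{2}} = \sqrt{- \frac{26793}{2}} = \frac{3 i \sqrt{5954}}{2}$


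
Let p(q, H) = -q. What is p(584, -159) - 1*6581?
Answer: -7165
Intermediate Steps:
p(584, -159) - 1*6581 = -1*584 - 1*6581 = -584 - 6581 = -7165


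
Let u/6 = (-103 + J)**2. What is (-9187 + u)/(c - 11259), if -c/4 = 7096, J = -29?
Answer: -95357/39643 ≈ -2.4054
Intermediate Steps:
c = -28384 (c = -4*7096 = -28384)
u = 104544 (u = 6*(-103 - 29)**2 = 6*(-132)**2 = 6*17424 = 104544)
(-9187 + u)/(c - 11259) = (-9187 + 104544)/(-28384 - 11259) = 95357/(-39643) = 95357*(-1/39643) = -95357/39643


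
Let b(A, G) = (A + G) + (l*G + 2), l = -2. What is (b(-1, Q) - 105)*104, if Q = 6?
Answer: -11440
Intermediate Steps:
b(A, G) = 2 + A - G (b(A, G) = (A + G) + (-2*G + 2) = (A + G) + (2 - 2*G) = 2 + A - G)
(b(-1, Q) - 105)*104 = ((2 - 1 - 1*6) - 105)*104 = ((2 - 1 - 6) - 105)*104 = (-5 - 105)*104 = -110*104 = -11440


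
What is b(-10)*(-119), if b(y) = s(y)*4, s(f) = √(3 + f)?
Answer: -476*I*√7 ≈ -1259.4*I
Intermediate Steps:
b(y) = 4*√(3 + y) (b(y) = √(3 + y)*4 = 4*√(3 + y))
b(-10)*(-119) = (4*√(3 - 10))*(-119) = (4*√(-7))*(-119) = (4*(I*√7))*(-119) = (4*I*√7)*(-119) = -476*I*√7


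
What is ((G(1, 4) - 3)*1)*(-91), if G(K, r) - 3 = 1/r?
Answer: -91/4 ≈ -22.750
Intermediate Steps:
G(K, r) = 3 + 1/r
((G(1, 4) - 3)*1)*(-91) = (((3 + 1/4) - 3)*1)*(-91) = (((3 + ¼) - 3)*1)*(-91) = ((13/4 - 3)*1)*(-91) = ((¼)*1)*(-91) = (¼)*(-91) = -91/4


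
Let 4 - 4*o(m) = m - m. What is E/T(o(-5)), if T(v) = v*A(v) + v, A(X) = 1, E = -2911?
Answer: -2911/2 ≈ -1455.5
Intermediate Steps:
o(m) = 1 (o(m) = 1 - (m - m)/4 = 1 - 1/4*0 = 1 + 0 = 1)
T(v) = 2*v (T(v) = v*1 + v = v + v = 2*v)
E/T(o(-5)) = -2911/(2*1) = -2911/2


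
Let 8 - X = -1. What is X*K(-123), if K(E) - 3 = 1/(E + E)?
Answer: 2211/82 ≈ 26.963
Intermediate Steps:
X = 9 (X = 8 - 1*(-1) = 8 + 1 = 9)
K(E) = 3 + 1/(2*E) (K(E) = 3 + 1/(E + E) = 3 + 1/(2*E))
X*K(-123) = 9*(3 + (½)/(-123)) = 9*(3 + (½)*(-1/123)) = 9*(3 - 1/246) = 9*(737/246) = 2211/82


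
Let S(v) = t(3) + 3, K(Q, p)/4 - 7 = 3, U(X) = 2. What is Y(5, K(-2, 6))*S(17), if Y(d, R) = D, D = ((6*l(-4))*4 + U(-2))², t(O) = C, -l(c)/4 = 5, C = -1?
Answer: 456968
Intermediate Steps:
l(c) = -20 (l(c) = -4*5 = -20)
t(O) = -1
K(Q, p) = 40 (K(Q, p) = 28 + 4*3 = 28 + 12 = 40)
S(v) = 2 (S(v) = -1 + 3 = 2)
D = 228484 (D = ((6*(-20))*4 + 2)² = (-120*4 + 2)² = (-480 + 2)² = (-478)² = 228484)
Y(d, R) = 228484
Y(5, K(-2, 6))*S(17) = 228484*2 = 456968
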